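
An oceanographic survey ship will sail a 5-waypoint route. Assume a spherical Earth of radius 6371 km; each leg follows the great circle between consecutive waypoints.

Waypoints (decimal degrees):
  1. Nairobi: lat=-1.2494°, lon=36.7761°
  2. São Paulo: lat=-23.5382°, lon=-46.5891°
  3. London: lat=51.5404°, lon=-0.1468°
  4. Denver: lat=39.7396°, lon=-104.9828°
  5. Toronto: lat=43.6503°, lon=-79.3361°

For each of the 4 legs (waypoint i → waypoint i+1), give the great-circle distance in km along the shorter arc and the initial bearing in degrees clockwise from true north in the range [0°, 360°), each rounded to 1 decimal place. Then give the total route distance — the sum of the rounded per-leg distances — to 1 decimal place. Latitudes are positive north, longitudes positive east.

Leg 1: φ1=-0.0218061, φ2=-0.4108191, Δφ=-0.3890129, Δλ=-1.4549972 rad; a=sin²(Δφ/2)+cosφ1·cosφ2·sin²(Δλ/2)=0.4426952719; c=2·atan2(√a, √(1-a))=1.455934470; dist=6371·c=9275.759 ≈ 9275.8 km; running total=9275.8 km
Leg 1 bearing: y=sinΔλ·cosφ2=-0.91065404, x=cosφ1·sinφ2-sinφ1·cosφ2·cosΔλ=-0.39695578; θ=atan2(y, x)=-113.5525° <0 so +360° → 246.4475° ≈ 246.4°
Leg 2: φ1=-0.4108191, φ2=0.8995497, Δφ=1.3103688, Δλ=0.8105710 rad; a=sin²(Δφ/2)+cosφ1·cosφ2·sin²(Δλ/2)=0.4598968980; c=2·atan2(√a, √(1-a))=1.490503878; dist=6371·c=9496.000 ≈ 9496.0 km; running total=18771.8 km
Leg 2 bearing: y=sinΔλ·cosφ2=0.45072439, x=cosφ1·sinφ2-sinφ1·cosφ2·cosΔλ=0.88905258; θ=atan2(y, x)=26.8837° ≈ 26.9°
Leg 3: φ1=0.8995497, φ2=0.6935869, Δφ=-0.2059628, Δλ=-1.8297334 rad; a=sin²(Δφ/2)+cosφ1·cosφ2·sin²(Δλ/2)=0.3109296701; c=2·atan2(√a, √(1-a))=1.183009329; dist=6371·c=7536.952 ≈ 7537.0 km; running total=26308.8 km
Leg 3 bearing: y=sinΔλ·cosφ2=-0.74332290, x=cosφ1·sinφ2-sinφ1·cosφ2·cosΔλ=0.55179770; θ=atan2(y, x)=-53.4121° <0 so +360° → 306.5879° ≈ 306.6°
Leg 4: φ1=0.6935869, φ2=0.7618415, Δφ=0.0682546, Δλ=0.4476194 rad; a=sin²(Δφ/2)+cosφ1·cosφ2·sin²(Δλ/2)=0.0285720725; c=2·atan2(√a, √(1-a))=0.339696441; dist=6371·c=2164.206 ≈ 2164.2 km; running total=28473.0 km
Leg 4 bearing: y=sinΔλ·cosφ2=0.31317439, x=cosφ1·sinφ2-sinφ1·cosφ2·cosΔλ=0.11377452; θ=atan2(y, x)=70.0342° ≈ 70.0°

Leg 1: dist=9275.8 km, bearing=246.4°
Leg 2: dist=9496.0 km, bearing=26.9°
Leg 3: dist=7537.0 km, bearing=306.6°
Leg 4: dist=2164.2 km, bearing=70.0°
Total: 28473.0 km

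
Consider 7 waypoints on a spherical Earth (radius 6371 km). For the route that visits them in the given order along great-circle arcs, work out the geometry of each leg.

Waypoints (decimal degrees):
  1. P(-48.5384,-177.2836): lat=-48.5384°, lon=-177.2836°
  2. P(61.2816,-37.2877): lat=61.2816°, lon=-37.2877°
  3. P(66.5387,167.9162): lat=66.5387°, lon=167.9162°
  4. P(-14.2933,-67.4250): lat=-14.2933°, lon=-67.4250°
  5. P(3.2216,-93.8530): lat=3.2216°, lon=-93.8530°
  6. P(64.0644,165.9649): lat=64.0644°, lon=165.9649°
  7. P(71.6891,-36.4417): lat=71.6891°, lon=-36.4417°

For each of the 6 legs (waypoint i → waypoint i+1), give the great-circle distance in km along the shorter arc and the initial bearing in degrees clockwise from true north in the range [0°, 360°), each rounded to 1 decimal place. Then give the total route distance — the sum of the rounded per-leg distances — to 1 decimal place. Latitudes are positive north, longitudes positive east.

Leg 1: φ1=-0.8471549, φ2=1.0695657, Δφ=1.9167206, Δλ=2.4433894 rad; a=sin²(Δφ/2)+cosφ1·cosφ2·sin²(Δλ/2)=0.9504603284; c=2·atan2(√a, √(1-a))=2.692682601; dist=6371·c=17155.081 ≈ 17155.1 km; running total=17155.1 km
Leg 1 bearing: y=sinΔλ·cosφ2=0.30888910, x=cosφ1·sinφ2-sinφ1·cosφ2·cosΔλ=0.30484339; θ=atan2(y, x)=45.3777° ≈ 45.4°
Leg 2: φ1=1.0695657, φ2=1.1613194, Δφ=0.0917537, Δλ=3.5814837 rad; a=sin²(Δφ/2)+cosφ1·cosφ2·sin²(Δλ/2)=0.1843002936; c=2·atan2(√a, √(1-a))=0.887439810; dist=6371·c=5653.879 ≈ 5653.9 km; running total=22809.0 km
Leg 2 bearing: y=sinΔλ·cosφ2=-0.16953984, x=cosφ1·sinφ2-sinφ1·cosφ2·cosΔλ=0.75669745; θ=atan2(y, x)=-12.6287° <0 so +360° → 347.3713° ≈ 347.4°
Leg 3: φ1=1.1613194, φ2=-0.2494651, Δφ=-1.4107845, Δλ=-4.1074788 rad; a=sin²(Δφ/2)+cosφ1·cosφ2·sin²(Δλ/2)=0.7229391886; c=2·atan2(√a, √(1-a))=2.032951673; dist=6371·c=12951.935 ≈ 12951.9 km; running total=35760.9 km
Leg 3 bearing: y=sinΔλ·cosφ2=0.79709073, x=cosφ1·sinφ2-sinφ1·cosφ2·cosΔλ=0.40723316; θ=atan2(y, x)=62.9375° ≈ 62.9°
Leg 4: φ1=-0.2494651, φ2=0.0562275, Δφ=0.3056927, Δλ=-0.4612556 rad; a=sin²(Δφ/2)+cosφ1·cosφ2·sin²(Δλ/2)=0.0737359308; c=2·atan2(√a, √(1-a))=0.549993081; dist=6371·c=3504.006 ≈ 3504.0 km; running total=39264.9 km
Leg 4 bearing: y=sinΔλ·cosφ2=-0.44436948, x=cosφ1·sinφ2-sinφ1·cosφ2·cosΔλ=0.27519363; θ=atan2(y, x)=-58.2305° <0 so +360° → 301.7695° ≈ 301.8°
Leg 5: φ1=0.0562275, φ2=1.1181347, Δφ=1.0619072, Δλ=4.5346778 rad; a=sin²(Δφ/2)+cosφ1·cosφ2·sin²(Δλ/2)=0.5133276133; c=2·atan2(√a, √(1-a))=1.597454711; dist=6371·c=10177.384 ≈ 10177.4 km; running total=49442.3 km
Leg 5 bearing: y=sinΔλ·cosφ2=-0.43047259, x=cosφ1·sinφ2-sinφ1·cosφ2·cosΔλ=0.90220998; θ=atan2(y, x)=-25.5073° <0 so +360° → 334.4927° ≈ 334.5°
Leg 6: φ1=1.1181347, φ2=1.2512108, Δφ=0.1330761, Δλ=-3.5326616 rad; a=sin²(Δφ/2)+cosφ1·cosφ2·sin²(Δλ/2)=0.1366407509; c=2·atan2(√a, √(1-a))=0.757263543; dist=6371·c=4824.526 ≈ 4824.5 km; running total=54266.8 km
Leg 6 bearing: y=sinΔλ·cosφ2=0.11975551, x=cosφ1·sinφ2-sinφ1·cosφ2·cosΔλ=0.67641618; θ=atan2(y, x)=10.0398° ≈ 10.0°

Leg 1: dist=17155.1 km, bearing=45.4°
Leg 2: dist=5653.9 km, bearing=347.4°
Leg 3: dist=12951.9 km, bearing=62.9°
Leg 4: dist=3504.0 km, bearing=301.8°
Leg 5: dist=10177.4 km, bearing=334.5°
Leg 6: dist=4824.5 km, bearing=10.0°
Total: 54266.8 km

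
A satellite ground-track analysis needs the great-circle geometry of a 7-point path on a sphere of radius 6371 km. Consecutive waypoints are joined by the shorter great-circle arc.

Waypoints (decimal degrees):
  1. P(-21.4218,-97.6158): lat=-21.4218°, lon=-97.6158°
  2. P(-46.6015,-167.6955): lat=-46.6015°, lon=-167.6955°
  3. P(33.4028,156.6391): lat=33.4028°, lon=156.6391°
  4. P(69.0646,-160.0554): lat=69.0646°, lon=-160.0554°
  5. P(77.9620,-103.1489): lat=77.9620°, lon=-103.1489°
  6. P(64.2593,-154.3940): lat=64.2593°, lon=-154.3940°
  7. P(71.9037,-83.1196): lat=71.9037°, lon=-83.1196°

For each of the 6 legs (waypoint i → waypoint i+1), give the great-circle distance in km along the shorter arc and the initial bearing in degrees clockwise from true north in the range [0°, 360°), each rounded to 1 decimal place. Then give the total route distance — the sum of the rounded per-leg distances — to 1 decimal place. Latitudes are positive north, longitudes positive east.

Leg 1: dist=6793.9 km, bearing=227.5°
Leg 2: dist=9586.8 km, bearing=330.8°
Leg 3: dist=4782.4 km, bearing=21.1°
Leg 4: dist=1937.0 km, bearing=35.7°
Leg 5: dist=2261.4 km, bearing=257.0°
Leg 6: dist=2880.5 km, bearing=42.3°
Total: 28242.0 km

Leg 1: φ1=-0.3738809, φ2=-0.8133496, Δφ=-0.4394687, Δλ=-1.2231215 rad; a=sin²(Δφ/2)+cosφ1·cosφ2·sin²(Δλ/2)=0.2583523751; c=2·atan2(√a, √(1-a))=1.066381476; dist=6371·c=6793.916 ≈ 6793.9 km; running total=6793.9 km
Leg 1 bearing: y=sinΔλ·cosφ2=-0.64595944, x=cosφ1·sinφ2-sinφ1·cosφ2·cosΔλ=-0.59089940; θ=atan2(y, x)=-132.4511° <0 so +360° → 227.5489° ≈ 227.5°
Leg 2: φ1=-0.8133496, φ2=0.5829888, Δφ=1.3963385, Δλ=5.6607066 rad; a=sin²(Δφ/2)+cosφ1·cosφ2·sin²(Δλ/2)=0.4670043342; c=2·atan2(√a, √(1-a))=1.504757004; dist=6371·c=9586.807 ≈ 9586.8 km; running total=16380.7 km
Leg 2 bearing: y=sinΔλ·cosφ2=-0.48674295, x=cosφ1·sinφ2-sinφ1·cosφ2·cosΔλ=0.87104905; θ=atan2(y, x)=-29.1965° <0 so +360° → 330.8035° ≈ 330.8°
Leg 3: φ1=0.5829888, φ2=1.2054047, Δφ=0.6224158, Δλ=-5.5273617 rad; a=sin²(Δφ/2)+cosφ1·cosφ2·sin²(Δλ/2)=0.1343755160; c=2·atan2(√a, √(1-a))=0.750645135; dist=6371·c=4782.360 ≈ 4782.4 km; running total=21163.1 km
Leg 3 bearing: y=sinΔλ·cosφ2=0.24507823, x=cosφ1·sinφ2-sinφ1·cosφ2·cosΔλ=0.63656234; θ=atan2(y, x)=21.0568° ≈ 21.1°
Leg 4: φ1=1.2054047, φ2=1.3606936, Δφ=0.1552889, Δλ=0.9932058 rad; a=sin²(Δφ/2)+cosφ1·cosφ2·sin²(Δλ/2)=0.0229327429; c=2·atan2(√a, √(1-a))=0.304040936; dist=6371·c=1937.045 ≈ 1937.0 km; running total=23100.1 km
Leg 4 bearing: y=sinΔλ·cosφ2=0.17472785, x=cosφ1·sinφ2-sinφ1·cosφ2·cosΔλ=0.24309979; θ=atan2(y, x)=35.7067° ≈ 35.7°
Leg 5: φ1=1.3606936, φ2=1.1215364, Δφ=-0.2391572, Δλ=-0.8943957 rad; a=sin²(Δφ/2)+cosφ1·cosφ2·sin²(Δλ/2)=0.0311694727; c=2·atan2(√a, √(1-a))=0.354958093; dist=6371·c=2261.438 ≈ 2261.4 km; running total=25361.5 km
Leg 5 bearing: y=sinΔλ·cosφ2=-0.33867984, x=cosφ1·sinφ2-sinφ1·cosφ2·cosΔλ=-0.07802378; θ=atan2(y, x)=-102.9732° <0 so +360° → 257.0268° ≈ 257.0°
Leg 6: φ1=1.1215364, φ2=1.2549563, Δφ=0.1334199, Δλ=1.2439730 rad; a=sin²(Δφ/2)+cosφ1·cosφ2·sin²(Δλ/2)=0.0502396724; c=2·atan2(√a, √(1-a))=0.452125259; dist=6371·c=2880.490 ≈ 2880.5 km; running total=28242.0 km
Leg 6 bearing: y=sinΔλ·cosφ2=0.29417324, x=cosφ1·sinφ2-sinφ1·cosφ2·cosΔλ=0.32299334; θ=atan2(y, x)=42.3264° ≈ 42.3°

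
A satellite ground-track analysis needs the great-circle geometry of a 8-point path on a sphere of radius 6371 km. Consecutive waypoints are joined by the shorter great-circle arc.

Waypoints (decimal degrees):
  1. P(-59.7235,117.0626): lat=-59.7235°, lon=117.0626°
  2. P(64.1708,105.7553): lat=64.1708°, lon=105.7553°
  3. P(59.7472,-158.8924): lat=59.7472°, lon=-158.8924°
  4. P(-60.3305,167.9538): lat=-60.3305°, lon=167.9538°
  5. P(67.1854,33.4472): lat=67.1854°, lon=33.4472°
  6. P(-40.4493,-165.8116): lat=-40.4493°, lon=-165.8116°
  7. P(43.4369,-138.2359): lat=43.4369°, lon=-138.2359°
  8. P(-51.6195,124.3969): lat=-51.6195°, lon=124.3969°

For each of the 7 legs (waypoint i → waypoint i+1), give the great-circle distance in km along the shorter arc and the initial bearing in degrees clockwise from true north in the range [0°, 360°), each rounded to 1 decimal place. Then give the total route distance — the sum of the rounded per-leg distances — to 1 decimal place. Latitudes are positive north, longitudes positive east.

Leg 1: dist=13809.2 km, bearing=354.1°
Leg 2: dist=4536.3 km, bearing=50.2°
Leg 3: dist=13655.2 km, bearing=198.8°
Leg 4: dist=17713.7 km, bearing=308.5°
Leg 5: dist=16816.2 km, bearing=31.4°
Leg 6: dist=9728.8 km, bearing=19.7°
Leg 7: dist=14081.8 km, bearing=230.1°
Total: 90341.2 km

Leg 1: φ1=-1.0423717, φ2=1.1199917, Δφ=2.1623635, Δλ=-0.1973496 rad; a=sin²(Δφ/2)+cosφ1·cosφ2·sin²(Δλ/2)=0.7809631334; c=2·atan2(√a, √(1-a))=2.167508985; dist=6371·c=13809.200 ≈ 13809.2 km; running total=13809.2 km
Leg 1 bearing: y=sinΔλ·cosφ2=-0.08542619, x=cosφ1·sinφ2-sinφ1·cosφ2·cosΔλ=0.82276439; θ=atan2(y, x)=-5.9277° <0 so +360° → 354.0723° ≈ 354.1°
Leg 2: φ1=1.1199917, φ2=1.0427854, Δφ=-0.0772064, Δλ=-4.6189737 rad; a=sin²(Δφ/2)+cosφ1·cosφ2·sin²(Δλ/2)=0.1214810490; c=2·atan2(√a, √(1-a))=0.712028760; dist=6371·c=4536.335 ≈ 4536.3 km; running total=18345.5 km
Leg 2 bearing: y=sinΔλ·cosφ2=0.50161954, x=cosφ1·sinφ2-sinφ1·cosφ2·cosΔλ=0.41865434; θ=atan2(y, x)=50.1514° ≈ 50.2°
Leg 3: φ1=1.0427854, φ2=-1.0529659, Δφ=-2.0957512, Δλ=5.7045423 rad; a=sin²(Δφ/2)+cosφ1·cosφ2·sin²(Δλ/2)=0.7708864037; c=2·atan2(√a, √(1-a))=2.143341173; dist=6371·c=13655.227 ≈ 13655.2 km; running total=32000.7 km
Leg 3 bearing: y=sinΔλ·cosφ2=-0.27070765, x=cosφ1·sinφ2-sinφ1·cosφ2·cosΔλ=-0.79573840; θ=atan2(y, x)=-161.2119° <0 so +360° → 198.7881° ≈ 198.8°
Leg 4: φ1=-1.0529659, φ2=1.1726064, Δφ=2.2255723, Δλ=-2.3475830 rad; a=sin²(Δφ/2)+cosφ1·cosφ2·sin²(Δλ/2)=0.9677306913; c=2·atan2(√a, √(1-a))=2.780358591; dist=6371·c=17713.665 ≈ 17713.7 km; running total=49714.4 km
Leg 4 bearing: y=sinΔλ·cosφ2=-0.27653190, x=cosφ1·sinφ2-sinφ1·cosφ2·cosΔλ=0.22009569; θ=atan2(y, x)=-51.4832° <0 so +360° → 308.5168° ≈ 308.5°
Leg 5: φ1=1.1726064, φ2=-0.7059735, Δφ=-1.8785799, Δλ=-3.4777221 rad; a=sin²(Δφ/2)+cosφ1·cosφ2·sin²(Δλ/2)=0.9382877430; c=2·atan2(√a, √(1-a))=2.639496086; dist=6371·c=16816.230 ≈ 16816.2 km; running total=66530.6 km
Leg 5 bearing: y=sinΔλ·cosφ2=0.25099844, x=cosφ1·sinφ2-sinφ1·cosφ2·cosΔλ=0.41062781; θ=atan2(y, x)=31.4356° ≈ 31.4°
Leg 6: φ1=-0.7059735, φ2=0.7581169, Δφ=1.4640904, Δλ=0.4812868 rad; a=sin²(Δφ/2)+cosφ1·cosφ2·sin²(Δλ/2)=0.4781343236; c=2·atan2(√a, √(1-a))=1.527051023; dist=6371·c=9728.842 ≈ 9728.8 km; running total=76259.4 km
Leg 6 bearing: y=sinΔλ·cosφ2=0.33614114, x=cosφ1·sinφ2-sinφ1·cosφ2·cosΔλ=0.94079578; θ=atan2(y, x)=19.6615° ≈ 19.7°
Leg 7: φ1=0.7581169, φ2=-0.9009302, Δφ=-1.6590472, Δλ=4.5838071 rad; a=sin²(Δφ/2)+cosφ1·cosφ2·sin²(Δλ/2)=0.7983941847; c=2·atan2(√a, √(1-a))=2.210288912; dist=6371·c=14081.751 ≈ 14081.8 km; running total=90341.2 km
Leg 7 bearing: y=sinΔλ·cosφ2=-0.61575548, x=cosφ1·sinφ2-sinφ1·cosφ2·cosΔλ=-0.51447918; θ=atan2(y, x)=-129.8796° <0 so +360° → 230.1204° ≈ 230.1°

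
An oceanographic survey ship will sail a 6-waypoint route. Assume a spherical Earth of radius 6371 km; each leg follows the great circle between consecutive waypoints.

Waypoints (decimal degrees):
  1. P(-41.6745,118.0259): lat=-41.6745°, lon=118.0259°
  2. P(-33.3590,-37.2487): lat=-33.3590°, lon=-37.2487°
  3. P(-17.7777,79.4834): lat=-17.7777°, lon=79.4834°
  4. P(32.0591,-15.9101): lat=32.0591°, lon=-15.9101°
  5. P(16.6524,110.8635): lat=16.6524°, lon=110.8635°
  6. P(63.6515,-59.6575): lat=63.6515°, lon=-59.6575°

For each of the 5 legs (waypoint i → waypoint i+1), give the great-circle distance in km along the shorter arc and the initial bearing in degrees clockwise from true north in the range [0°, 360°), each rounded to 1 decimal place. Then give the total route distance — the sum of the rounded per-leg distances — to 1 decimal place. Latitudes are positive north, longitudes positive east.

Leg 1: φ1=-0.7273572, φ2=-0.5822244, Δφ=0.1451329, Δλ=-2.7100530 rad; a=sin²(Δφ/2)+cosφ1·cosφ2·sin²(Δλ/2)=0.6005297834; c=2·atan2(√a, √(1-a))=1.773235783; dist=6371·c=11297.285 ≈ 11297.3 km; running total=11297.3 km
Leg 1 bearing: y=sinΔλ·cosφ2=-0.34935631, x=cosφ1·sinφ2-sinφ1·cosφ2·cosΔλ=-0.91516404; θ=atan2(y, x)=-159.1061° <0 so +360° → 200.8939° ≈ 200.9°
Leg 2: φ1=-0.5822244, φ2=-0.3102794, Δφ=0.2719450, Δλ=2.0373595 rad; a=sin²(Δφ/2)+cosφ1·cosφ2·sin²(Δλ/2)=0.5949371391; c=2·atan2(√a, √(1-a))=1.761830421; dist=6371·c=11224.622 ≈ 11224.6 km; running total=22521.9 km
Leg 2 bearing: y=sinΔλ·cosφ2=0.85047154, x=cosφ1·sinφ2-sinφ1·cosφ2·cosΔλ=-0.49055674; θ=atan2(y, x)=119.9766° ≈ 120.0°
Leg 3: φ1=-0.3102794, φ2=0.5595369, Δφ=0.8698162, Δλ=-1.6649307 rad; a=sin²(Δφ/2)+cosφ1·cosφ2·sin²(Δλ/2)=0.6189608288; c=2·atan2(√a, √(1-a))=1.811021827; dist=6371·c=11538.020 ≈ 11538.0 km; running total=34059.9 km
Leg 3 bearing: y=sinΔλ·cosφ2=-0.84374884, x=cosφ1·sinφ2-sinφ1·cosφ2·cosΔλ=0.48112491; θ=atan2(y, x)=-60.3072° <0 so +360° → 299.6928° ≈ 299.7°
Leg 4: φ1=0.5595369, φ2=0.2906392, Δφ=-0.2688976, Δλ=2.2126167 rad; a=sin²(Δφ/2)+cosφ1·cosφ2·sin²(Δλ/2)=0.6669877019; c=2·atan2(√a, √(1-a))=1.911314337; dist=6371·c=12176.984 ≈ 12177.0 km; running total=46236.9 km
Leg 4 bearing: y=sinΔλ·cosφ2=0.76741377, x=cosφ1·sinφ2-sinφ1·cosφ2·cosΔλ=0.54729931; θ=atan2(y, x)=54.5045° ≈ 54.5°
Leg 5: φ1=0.2906392, φ2=1.1109282, Δφ=0.8202890, Δλ=-2.9761529 rad; a=sin²(Δφ/2)+cosφ1·cosφ2·sin²(Δλ/2)=0.5813081982; c=2·atan2(√a, √(1-a))=1.734138096; dist=6371·c=11048.194 ≈ 11048.2 km; running total=57285.1 km
Leg 5 bearing: y=sinΔλ·cosφ2=-0.07309262, x=cosφ1·sinφ2-sinφ1·cosφ2·cosΔλ=0.98397834; θ=atan2(y, x)=-4.2483° <0 so +360° → 355.7517° ≈ 355.8°

Leg 1: dist=11297.3 km, bearing=200.9°
Leg 2: dist=11224.6 km, bearing=120.0°
Leg 3: dist=11538.0 km, bearing=299.7°
Leg 4: dist=12177.0 km, bearing=54.5°
Leg 5: dist=11048.2 km, bearing=355.8°
Total: 57285.1 km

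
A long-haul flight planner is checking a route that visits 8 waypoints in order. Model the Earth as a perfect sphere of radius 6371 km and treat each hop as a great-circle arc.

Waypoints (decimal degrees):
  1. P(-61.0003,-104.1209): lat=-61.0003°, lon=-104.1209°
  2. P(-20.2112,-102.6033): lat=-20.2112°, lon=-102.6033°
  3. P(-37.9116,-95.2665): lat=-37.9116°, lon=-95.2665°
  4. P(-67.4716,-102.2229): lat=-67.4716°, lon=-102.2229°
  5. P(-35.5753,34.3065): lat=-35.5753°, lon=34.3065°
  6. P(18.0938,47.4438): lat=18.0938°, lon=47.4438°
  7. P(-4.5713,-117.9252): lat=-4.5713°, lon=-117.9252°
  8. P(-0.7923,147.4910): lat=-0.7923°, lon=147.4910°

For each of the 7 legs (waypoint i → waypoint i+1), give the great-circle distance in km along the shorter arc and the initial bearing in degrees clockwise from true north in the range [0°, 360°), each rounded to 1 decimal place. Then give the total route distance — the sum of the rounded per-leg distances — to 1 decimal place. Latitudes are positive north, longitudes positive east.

Leg 1: φ1=-1.0646561, φ2=-0.3527520, Δφ=0.7119041, Δλ=0.0264871 rad; a=sin²(Δφ/2)+cosφ1·cosφ2·sin²(Δλ/2)=0.1215201158; c=2·atan2(√a, √(1-a))=0.712148337; dist=6371·c=4537.097 ≈ 4537.1 km; running total=4537.1 km
Leg 1 bearing: y=sinΔλ·cosφ2=0.02485328, x=cosφ1·sinφ2-sinφ1·cosφ2·cosΔλ=0.65298869; θ=atan2(y, x)=2.1797° ≈ 2.2°
Leg 2: φ1=-0.3527520, φ2=-0.6616822, Δφ=-0.3089303, Δλ=0.1280513 rad; a=sin²(Δφ/2)+cosφ1·cosφ2·sin²(Δλ/2)=0.0267012040; c=2·atan2(√a, √(1-a))=0.328282189; dist=6371·c=2091.486 ≈ 2091.5 km; running total=6628.6 km
Leg 2 bearing: y=sinΔλ·cosφ2=0.10075146, x=cosφ1·sinφ2-sinφ1·cosφ2·cosΔλ=-0.30627135; θ=atan2(y, x)=161.7908° ≈ 161.8°
Leg 3: φ1=-0.6616822, φ2=-1.1776016, Δφ=-0.5159193, Δλ=-0.1214121 rad; a=sin²(Δφ/2)+cosφ1·cosφ2·sin²(Δλ/2)=0.0661928359; c=2·atan2(√a, √(1-a))=0.520412127; dist=6371·c=3315.546 ≈ 3315.5 km; running total=9944.1 km
Leg 3 bearing: y=sinΔλ·cosφ2=-0.04640379, x=cosφ1·sinφ2-sinφ1·cosφ2·cosΔλ=-0.49506774; θ=atan2(y, x)=-174.6452° <0 so +360° → 185.3548° ≈ 185.4°
Leg 4: φ1=-1.1776016, φ2=-0.6209061, Δφ=0.5566955, Δλ=2.3828876 rad; a=sin²(Δφ/2)+cosφ1·cosφ2·sin²(Δλ/2)=0.3443901377; c=2·atan2(√a, √(1-a))=1.254320100; dist=6371·c=7991.273 ≈ 7991.3 km; running total=17935.4 km
Leg 4 bearing: y=sinΔλ·cosφ2=0.55957151, x=cosφ1·sinφ2-sinφ1·cosφ2·cosΔλ=-0.76812890; θ=atan2(y, x)=143.9272° ≈ 143.9°
Leg 5: φ1=-0.6209061, φ2=0.3157964, Δφ=0.9367025, Δλ=0.2292891 rad; a=sin²(Δφ/2)+cosφ1·cosφ2·sin²(Δλ/2)=0.2138932420; c=2·atan2(√a, √(1-a))=0.961593940; dist=6371·c=6126.315 ≈ 6126.3 km; running total=24061.7 km
Leg 5 bearing: y=sinΔλ·cosφ2=0.21604592, x=cosφ1·sinφ2-sinφ1·cosφ2·cosΔλ=0.79113580; θ=atan2(y, x)=15.2741° ≈ 15.3°
Leg 6: φ1=0.3157964, φ2=-0.0797842, Δφ=-0.3955806, Δλ=-2.8862335 rad; a=sin²(Δφ/2)+cosφ1·cosφ2·sin²(Δλ/2)=0.9707762123; c=2·atan2(√a, √(1-a))=2.798005771; dist=6371·c=17826.095 ≈ 17826.1 km; running total=41887.8 km
Leg 6 bearing: y=sinΔλ·cosφ2=-0.25178939, x=cosφ1·sinφ2-sinφ1·cosφ2·cosΔλ=0.22378815; θ=atan2(y, x)=-48.3696° <0 so +360° → 311.6304° ≈ 311.6°
Leg 7: φ1=-0.0797842, φ2=-0.0138282, Δφ=0.0659560, Δλ=4.6323866 rad; a=sin²(Δφ/2)+cosφ1·cosφ2·sin²(Δλ/2)=0.5392765896; c=2·atan2(√a, √(1-a))=1.649430518; dist=6371·c=10508.522 ≈ 10508.5 km; running total=52396.3 km
Leg 7 bearing: y=sinΔλ·cosφ2=-0.99670621, x=cosφ1·sinφ2-sinφ1·cosφ2·cosΔλ=-0.02015257; θ=atan2(y, x)=-91.1583° <0 so +360° → 268.8417° ≈ 268.8°

Leg 1: dist=4537.1 km, bearing=2.2°
Leg 2: dist=2091.5 km, bearing=161.8°
Leg 3: dist=3315.5 km, bearing=185.4°
Leg 4: dist=7991.3 km, bearing=143.9°
Leg 5: dist=6126.3 km, bearing=15.3°
Leg 6: dist=17826.1 km, bearing=311.6°
Leg 7: dist=10508.5 km, bearing=268.8°
Total: 52396.3 km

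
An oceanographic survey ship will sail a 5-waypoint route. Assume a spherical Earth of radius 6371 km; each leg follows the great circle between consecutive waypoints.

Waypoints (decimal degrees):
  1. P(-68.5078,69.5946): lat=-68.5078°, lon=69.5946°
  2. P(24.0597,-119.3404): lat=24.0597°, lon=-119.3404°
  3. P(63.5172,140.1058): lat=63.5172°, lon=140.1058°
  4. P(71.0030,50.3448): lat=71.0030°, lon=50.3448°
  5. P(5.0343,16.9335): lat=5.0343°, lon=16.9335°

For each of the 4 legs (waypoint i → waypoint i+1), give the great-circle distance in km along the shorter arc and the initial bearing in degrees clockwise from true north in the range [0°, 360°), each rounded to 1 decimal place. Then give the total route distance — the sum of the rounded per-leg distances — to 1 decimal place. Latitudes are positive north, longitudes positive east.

Leg 1: φ1=-1.1956867, φ2=0.4199210, Δφ=1.6156077, Δλ=-3.2975378 rad; a=sin²(Δφ/2)+cosφ1·cosφ2·sin²(Δλ/2)=0.8549127103; c=2·atan2(√a, √(1-a))=2.360046656; dist=6371·c=15035.857 ≈ 15035.9 km; running total=15035.9 km
Leg 1 bearing: y=sinΔλ·cosφ2=0.14182038, x=cosφ1·sinφ2-sinφ1·cosφ2·cosΔλ=-0.68995279; θ=atan2(y, x)=168.3846° ≈ 168.4°
Leg 2: φ1=0.4199210, φ2=1.1085843, Δφ=0.6886633, Δλ=4.5281904 rad; a=sin²(Δφ/2)+cosφ1·cosφ2·sin²(Δλ/2)=0.3548355218; c=2·atan2(√a, √(1-a))=1.276225744; dist=6371·c=8130.834 ≈ 8130.8 km; running total=23166.7 km
Leg 2 bearing: y=sinΔλ·cosφ2=-0.43838551, x=cosφ1·sinφ2-sinφ1·cosφ2·cosΔλ=0.85060404; θ=atan2(y, x)=-27.2657° <0 so +360° → 332.7343° ≈ 332.7°
Leg 3: φ1=1.1085843, φ2=1.2392361, Δφ=0.1306519, Δλ=-1.5666250 rad; a=sin²(Δφ/2)+cosφ1·cosφ2·sin²(Δλ/2)=0.0765377834; c=2·atan2(√a, √(1-a))=0.560622218; dist=6371·c=3571.724 ≈ 3571.7 km; running total=26738.4 km
Leg 3 bearing: y=sinΔλ·cosφ2=-0.32551581, x=cosφ1·sinφ2-sinφ1·cosφ2·cosΔλ=0.42042652; θ=atan2(y, x)=-37.7489° <0 so +360° → 322.2511° ≈ 322.3°
Leg 4: φ1=1.2392361, φ2=0.0878651, Δφ=-1.1513710, Δλ=-0.5831372 rad; a=sin²(Δφ/2)+cosφ1·cosφ2·sin²(Δλ/2)=0.3231761401; c=2·atan2(√a, √(1-a))=1.209328359; dist=6371·c=7704.631 ≈ 7704.6 km; running total=34443.0 km
Leg 4 bearing: y=sinΔλ·cosφ2=-0.54852118, x=cosφ1·sinφ2-sinφ1·cosφ2·cosΔλ=-0.75766603; θ=atan2(y, x)=-144.0969° <0 so +360° → 215.9031° ≈ 215.9°

Leg 1: dist=15035.9 km, bearing=168.4°
Leg 2: dist=8130.8 km, bearing=332.7°
Leg 3: dist=3571.7 km, bearing=322.3°
Leg 4: dist=7704.6 km, bearing=215.9°
Total: 34443.0 km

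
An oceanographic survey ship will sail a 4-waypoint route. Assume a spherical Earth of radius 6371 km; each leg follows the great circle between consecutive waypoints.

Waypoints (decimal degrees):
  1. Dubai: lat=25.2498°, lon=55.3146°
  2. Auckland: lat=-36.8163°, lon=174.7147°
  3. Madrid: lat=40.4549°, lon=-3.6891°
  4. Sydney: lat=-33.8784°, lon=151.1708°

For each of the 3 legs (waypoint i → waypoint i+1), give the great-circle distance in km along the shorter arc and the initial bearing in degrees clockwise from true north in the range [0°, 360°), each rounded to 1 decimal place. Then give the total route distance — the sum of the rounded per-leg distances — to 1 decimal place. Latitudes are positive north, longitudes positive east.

Leg 1: φ1=0.4406921, φ2=-0.6425657, Δφ=-1.0832578, Δλ=2.0839249 rad; a=sin²(Δφ/2)+cosφ1·cosφ2·sin²(Δλ/2)=0.8055355441; c=2·atan2(√a, √(1-a))=2.228209321; dist=6371·c=14195.922 ≈ 14195.9 km; running total=14195.9 km
Leg 1 bearing: y=sinΔλ·cosφ2=0.69745905, x=cosφ1·sinφ2-sinφ1·cosφ2·cosΔλ=-0.37435679; θ=atan2(y, x)=118.2244° ≈ 118.2°
Leg 2: φ1=-0.6425657, φ2=0.7060712, Δφ=1.3486369, Δλ=-3.1137337 rad; a=sin²(Δφ/2)+cosφ1·cosφ2·sin²(Δλ/2)=0.9988739122; c=2·atan2(√a, √(1-a))=3.074465588; dist=6371·c=19587.420 ≈ 19587.4 km; running total=33783.3 km
Leg 2 bearing: y=sinΔλ·cosφ2=-0.02119560, x=cosφ1·sinφ2-sinφ1·cosφ2·cosΔλ=0.06363981; θ=atan2(y, x)=-18.4206° <0 so +360° → 341.5794° ≈ 341.6°
Leg 3: φ1=0.7060712, φ2=-0.5912896, Δφ=-1.2973608, Δλ=2.7028151 rad; a=sin²(Δφ/2)+cosφ1·cosφ2·sin²(Δλ/2)=0.9667885373; c=2·atan2(√a, √(1-a))=2.775064158; dist=6371·c=17679.934 ≈ 17679.9 km; running total=51463.2 km
Leg 3 bearing: y=sinΔλ·cosφ2=0.35270600, x=cosφ1·sinφ2-sinφ1·cosφ2·cosΔλ=0.06350058; θ=atan2(y, x)=79.7939° ≈ 79.8°

Leg 1: dist=14195.9 km, bearing=118.2°
Leg 2: dist=19587.4 km, bearing=341.6°
Leg 3: dist=17679.9 km, bearing=79.8°
Total: 51463.2 km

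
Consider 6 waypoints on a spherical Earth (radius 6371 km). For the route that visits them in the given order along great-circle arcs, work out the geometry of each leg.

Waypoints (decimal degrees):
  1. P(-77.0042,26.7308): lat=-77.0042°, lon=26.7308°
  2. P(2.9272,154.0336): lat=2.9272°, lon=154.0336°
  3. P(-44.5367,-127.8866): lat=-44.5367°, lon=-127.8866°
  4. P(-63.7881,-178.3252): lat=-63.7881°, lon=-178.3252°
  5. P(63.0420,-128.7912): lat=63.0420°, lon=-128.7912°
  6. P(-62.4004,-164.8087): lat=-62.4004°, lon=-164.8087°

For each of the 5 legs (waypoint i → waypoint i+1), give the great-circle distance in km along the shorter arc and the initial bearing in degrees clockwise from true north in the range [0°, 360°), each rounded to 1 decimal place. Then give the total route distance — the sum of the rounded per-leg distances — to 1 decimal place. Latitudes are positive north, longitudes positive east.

Leg 1: dist=11198.6 km, bearing=126.1°
Leg 2: dist=9297.5 km, bearing=135.4°
Leg 3: dist=3772.3 km, bearing=217.6°
Leg 4: dist=14682.8 km, bearing=27.7°
Leg 5: dist=14268.4 km, bearing=200.3°
Total: 53219.6 km

Leg 1: φ1=-1.3439768, φ2=0.0510893, Δφ=1.3950661, Δλ=2.2218530 rad; a=sin²(Δφ/2)+cosφ1·cosφ2·sin²(Δλ/2)=0.5929322111; c=2·atan2(√a, √(1-a))=1.757747868; dist=6371·c=11198.612 ≈ 11198.6 km; running total=11198.6 km
Leg 1 bearing: y=sinΔλ·cosφ2=0.79440599, x=cosφ1·sinφ2-sinφ1·cosφ2·cosΔλ=-0.57825041; θ=atan2(y, x)=126.0510° ≈ 126.1°
Leg 2: φ1=0.0510893, φ2=-0.7773121, Δφ=-0.8284013, Δλ=-4.9204357 rad; a=sin²(Δφ/2)+cosφ1·cosφ2·sin²(Δλ/2)=0.4443901410; c=2·atan2(√a, √(1-a))=1.459346028; dist=6371·c=9297.494 ≈ 9297.5 km; running total=20496.1 km
Leg 2 bearing: y=sinΔλ·cosφ2=0.69743066, x=cosφ1·sinφ2-sinφ1·cosφ2·cosΔλ=-0.70796939; θ=atan2(y, x)=135.4296° ≈ 135.4°
Leg 3: φ1=-0.7773121, φ2=-1.1133124, Δφ=-0.3360003, Δλ=-0.8803196 rad; a=sin²(Δφ/2)+cosφ1·cosφ2·sin²(Δλ/2)=0.0851177527; c=2·atan2(√a, √(1-a))=0.592110741; dist=6371·c=3772.338 ≈ 3772.3 km; running total=24268.4 km
Leg 3 bearing: y=sinΔλ·cosφ2=-0.34051929, x=cosφ1·sinφ2-sinφ1·cosφ2·cosΔλ=-0.44219622; θ=atan2(y, x)=-142.4014° <0 so +360° → 217.5986° ≈ 217.6°
Leg 4: φ1=-1.1133124, φ2=1.1002905, Δφ=2.2136028, Δλ=0.8645314 rad; a=sin²(Δφ/2)+cosφ1·cosφ2·sin²(Δλ/2)=0.8348637519; c=2·atan2(√a, √(1-a))=2.304638108; dist=6371·c=14682.849 ≈ 14682.8 km; running total=38951.2 km
Leg 4 bearing: y=sinΔλ·cosφ2=0.34489499, x=cosφ1·sinφ2-sinφ1·cosφ2·cosΔλ=0.65765684; θ=atan2(y, x)=27.6739° ≈ 27.7°
Leg 5: φ1=1.1002905, φ2=-1.0890924, Δφ=-2.1893829, Δλ=-0.6286240 rad; a=sin²(Δφ/2)+cosφ1·cosφ2·sin²(Δλ/2)=0.8100167188; c=2·atan2(√a, √(1-a))=2.239581648; dist=6371·c=14268.375 ≈ 14268.4 km; running total=53219.6 km
Leg 5 bearing: y=sinΔλ·cosφ2=-0.27242941, x=cosφ1·sinφ2-sinφ1·cosφ2·cosΔλ=-0.73575863; θ=atan2(y, x)=-159.6819° <0 so +360° → 200.3181° ≈ 200.3°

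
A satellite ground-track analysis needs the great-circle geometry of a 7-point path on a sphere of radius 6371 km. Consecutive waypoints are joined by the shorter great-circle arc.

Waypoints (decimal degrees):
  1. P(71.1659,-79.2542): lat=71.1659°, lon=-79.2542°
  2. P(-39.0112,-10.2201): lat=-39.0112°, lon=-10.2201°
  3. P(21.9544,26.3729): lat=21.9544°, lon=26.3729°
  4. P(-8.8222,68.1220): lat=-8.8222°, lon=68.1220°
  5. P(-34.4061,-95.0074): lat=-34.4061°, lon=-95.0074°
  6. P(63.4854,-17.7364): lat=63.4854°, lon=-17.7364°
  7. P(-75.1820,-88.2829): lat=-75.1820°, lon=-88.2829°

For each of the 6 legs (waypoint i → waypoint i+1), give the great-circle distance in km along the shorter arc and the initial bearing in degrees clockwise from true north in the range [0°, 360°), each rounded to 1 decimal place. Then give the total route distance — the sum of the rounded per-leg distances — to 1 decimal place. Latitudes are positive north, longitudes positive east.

Leg 1: dist=13387.7 km, bearing=122.7°
Leg 2: dist=7775.1 km, bearing=36.1°
Leg 3: dist=5694.5 km, bearing=122.4°
Leg 4: dist=14890.2 km, bearing=199.4°
Leg 5: dist=12800.4 km, bearing=28.7°
Leg 6: dist=16211.7 km, bearing=205.4°
Total: 70759.6 km

Leg 1: φ1=1.2420793, φ2=-0.6808739, Δφ=-1.9229532, Δλ=1.2048723 rad; a=sin²(Δφ/2)+cosφ1·cosφ2·sin²(Δλ/2)=0.7530065117; c=2·atan2(√a, √(1-a))=2.101352373; dist=6371·c=13387.716 ≈ 13387.7 km; running total=13387.7 km
Leg 1 bearing: y=sinΔλ·cosφ2=0.72557900, x=cosφ1·sinφ2-sinφ1·cosφ2·cosΔλ=-0.46635388; θ=atan2(y, x)=122.7302° ≈ 122.7°
Leg 2: φ1=-0.6808739, φ2=0.3831766, Δφ=1.0640505, Δλ=0.6386683 rad; a=sin²(Δφ/2)+cosφ1·cosφ2·sin²(Δλ/2)=0.3283586433; c=2·atan2(√a, √(1-a))=1.220386548; dist=6371·c=7775.083 ≈ 7775.1 km; running total=21162.8 km
Leg 2 bearing: y=sinΔλ·cosφ2=0.55289669, x=cosφ1·sinφ2-sinφ1·cosφ2·cosΔλ=0.75925110; θ=atan2(y, x)=36.0626° ≈ 36.1°
Leg 3: φ1=0.3831766, φ2=-0.1539764, Δφ=-0.5371530, Δλ=0.7286593 rad; a=sin²(Δφ/2)+cosφ1·cosφ2·sin²(Δλ/2)=0.1867810447; c=2·atan2(√a, √(1-a))=0.893821433; dist=6371·c=5694.536 ≈ 5694.5 km; running total=26857.3 km
Leg 3 bearing: y=sinΔλ·cosφ2=0.65799206, x=cosφ1·sinφ2-sinφ1·cosφ2·cosΔλ=-0.41787796; θ=atan2(y, x)=122.4188° ≈ 122.4°
Leg 4: φ1=-0.1539764, φ2=-0.6004997, Δφ=-0.4465233, Δλ=-2.8471451 rad; a=sin²(Δφ/2)+cosφ1·cosφ2·sin²(Δλ/2)=0.8467711935; c=2·atan2(√a, √(1-a))=2.337190958; dist=6371·c=14890.244 ≈ 14890.2 km; running total=41747.5 km
Leg 4 bearing: y=sinΔλ·cosφ2=-0.23943971, x=cosφ1·sinφ2-sinφ1·cosφ2·cosΔλ=-0.67946124; θ=atan2(y, x)=-160.5877° <0 so +360° → 199.4123° ≈ 199.4°
Leg 5: φ1=-0.6004997, φ2=1.1080293, Δφ=1.7085290, Δλ=1.3486334 rad; a=sin²(Δφ/2)+cosφ1·cosφ2·sin²(Δλ/2)=0.7122329987; c=2·atan2(√a, √(1-a))=2.009168362; dist=6371·c=12800.412 ≈ 12800.4 km; running total=54547.9 km
Leg 5 bearing: y=sinΔλ·cosφ2=0.43545410, x=cosφ1·sinφ2-sinφ1·cosφ2·cosΔλ=0.79385663; θ=atan2(y, x)=28.7461° ≈ 28.7°
Leg 6: φ1=1.1080293, φ2=-1.3121734, Δφ=-2.4202027, Δλ=-1.2312687 rad; a=sin²(Δφ/2)+cosφ1·cosφ2·sin²(Δλ/2)=0.9135186162; c=2·atan2(√a, √(1-a))=2.544612944; dist=6371·c=16211.729 ≈ 16211.7 km; running total=70759.6 km
Leg 6 bearing: y=sinΔλ·cosφ2=-0.24114928, x=cosφ1·sinφ2-sinφ1·cosφ2·cosΔλ=-0.50779567; θ=atan2(y, x)=-154.5972° <0 so +360° → 205.4028° ≈ 205.4°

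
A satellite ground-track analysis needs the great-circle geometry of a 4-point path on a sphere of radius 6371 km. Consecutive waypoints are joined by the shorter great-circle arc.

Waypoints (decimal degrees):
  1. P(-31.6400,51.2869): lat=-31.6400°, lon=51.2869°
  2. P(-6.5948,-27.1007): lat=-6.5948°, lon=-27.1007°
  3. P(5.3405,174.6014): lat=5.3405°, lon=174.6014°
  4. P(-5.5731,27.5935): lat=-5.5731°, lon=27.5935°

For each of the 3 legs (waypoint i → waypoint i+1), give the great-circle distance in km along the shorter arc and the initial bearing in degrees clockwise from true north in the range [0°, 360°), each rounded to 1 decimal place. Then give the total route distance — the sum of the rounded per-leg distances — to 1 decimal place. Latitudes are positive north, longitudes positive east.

Leg 1: dist=8525.8 km, bearing=270.4°
Leg 2: dist=17611.2 km, bearing=267.9°
Leg 3: dist=16363.5 km, bearing=268.0°
Total: 42500.5 km

Leg 1: φ1=-0.5522222, φ2=-0.1151010, Δφ=0.4371212, Δλ=-1.3681217 rad; a=sin²(Δφ/2)+cosφ1·cosφ2·sin²(Δλ/2)=0.3847585375; c=2·atan2(√a, √(1-a))=1.338222386; dist=6371·c=8525.815 ≈ 8525.8 km; running total=8525.8 km
Leg 1 bearing: y=sinΔλ·cosφ2=-0.97305034, x=cosφ1·sinφ2-sinφ1·cosφ2·cosΔλ=0.00711782; θ=atan2(y, x)=-89.5809° <0 so +360° → 270.4191° ≈ 270.4°
Leg 2: φ1=-0.1151010, φ2=0.0932093, Δφ=0.2083103, Δλ=3.5203658 rad; a=sin²(Δφ/2)+cosφ1·cosφ2·sin²(Δλ/2)=0.9648270296; c=2·atan2(√a, √(1-a))=2.764269106; dist=6371·c=17611.158 ≈ 17611.2 km; running total=26137.0 km
Leg 2 bearing: y=sinΔλ·cosφ2=-0.36817565, x=cosφ1·sinφ2-sinφ1·cosφ2·cosΔλ=-0.01378479; θ=atan2(y, x)=-92.1442° <0 so +360° → 267.8558° ≈ 267.9°
Leg 3: φ1=0.0932093, φ2=-0.0972689, Δφ=-0.1904783, Δλ=-2.5657719 rad; a=sin²(Δφ/2)+cosφ1·cosφ2·sin²(Δλ/2)=0.9200981593; c=2·atan2(√a, √(1-a))=2.568441470; dist=6371·c=16363.541 ≈ 16363.5 km; running total=42500.5 km
Leg 3 bearing: y=sinΔλ·cosφ2=-0.54194949, x=cosφ1·sinφ2-sinφ1·cosφ2·cosΔλ=-0.01899733; θ=atan2(y, x)=-92.0076° <0 so +360° → 267.9924° ≈ 268.0°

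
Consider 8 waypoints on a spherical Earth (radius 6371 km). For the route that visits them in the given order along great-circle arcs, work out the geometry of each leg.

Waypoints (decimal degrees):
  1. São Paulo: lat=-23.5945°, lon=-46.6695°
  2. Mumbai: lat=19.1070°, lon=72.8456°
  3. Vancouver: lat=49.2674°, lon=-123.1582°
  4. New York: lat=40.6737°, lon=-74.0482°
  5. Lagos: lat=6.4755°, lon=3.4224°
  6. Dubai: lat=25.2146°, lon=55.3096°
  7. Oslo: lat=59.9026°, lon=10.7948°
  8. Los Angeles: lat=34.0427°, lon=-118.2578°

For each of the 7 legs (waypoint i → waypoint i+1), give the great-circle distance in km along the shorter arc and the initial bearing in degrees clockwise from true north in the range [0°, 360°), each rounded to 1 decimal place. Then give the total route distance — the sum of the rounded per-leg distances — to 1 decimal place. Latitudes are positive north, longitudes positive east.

Leg 1: dist=13776.1 km, bearing=82.1°
Leg 2: dist=12249.2 km, bearing=11.0°
Leg 3: dist=3906.4 km, bearing=85.1°
Leg 4: dist=8483.2 km, bearing=93.2°
Leg 5: dist=5884.8 km, bearing=63.2°
Leg 6: dist=5137.7 km, bearing=330.9°
Leg 7: dist=8577.8 km, bearing=318.7°
Total: 58015.2 km

Leg 1: φ1=-0.4118017, φ2=0.3334801, Δφ=0.7452818, Δλ=2.0859320 rad; a=sin²(Δφ/2)+cosφ1·cosφ2·sin²(Δλ/2)=0.7788073296; c=2·atan2(√a, √(1-a))=2.162305786; dist=6371·c=13776.050 ≈ 13776.1 km; running total=13776.1 km
Leg 1 bearing: y=sinΔλ·cosφ2=0.82228421, x=cosφ1·sinφ2-sinφ1·cosφ2·cosΔλ=0.11364227; θ=atan2(y, x)=82.1314° ≈ 82.1°
Leg 2: φ1=0.3334801, φ2=0.8598783, Δφ=0.5263983, Δλ=-3.4209117 rad; a=sin²(Δφ/2)+cosφ1·cosφ2·sin²(Δλ/2)=0.6723216824; c=2·atan2(√a, √(1-a))=1.922655175; dist=6371·c=12249.236 ≈ 12249.2 km; running total=26025.3 km
Leg 2 bearing: y=sinΔλ·cosφ2=0.17990315, x=cosφ1·sinφ2-sinφ1·cosφ2·cosΔλ=0.92133371; θ=atan2(y, x)=11.0488° ≈ 11.0°
Leg 3: φ1=0.8598783, φ2=0.7098900, Δφ=-0.1499884, Δλ=0.8571312 rad; a=sin²(Δφ/2)+cosφ1·cosφ2·sin²(Δλ/2)=0.0910806938; c=2·atan2(√a, √(1-a))=0.613151407; dist=6371·c=3906.388 ≈ 3906.4 km; running total=29931.7 km
Leg 3 bearing: y=sinΔλ·cosφ2=0.57335132, x=cosφ1·sinφ2-sinφ1·cosφ2·cosΔλ=0.04907416; θ=atan2(y, x)=85.1079° ≈ 85.1°
Leg 4: φ1=0.7098900, φ2=0.1130188, Δφ=-0.5968712, Δλ=1.3521170 rad; a=sin²(Δφ/2)+cosφ1·cosφ2·sin²(Δλ/2)=0.3815056910; c=2·atan2(√a, √(1-a))=1.331531338; dist=6371·c=8483.186 ≈ 8483.2 km; running total=38414.9 km
Leg 4 bearing: y=sinΔλ·cosφ2=0.96995693, x=cosφ1·sinφ2-sinφ1·cosφ2·cosΔλ=-0.05495414; θ=atan2(y, x)=93.2427° ≈ 93.2°
Leg 5: φ1=0.1130188, φ2=0.4400778, Δφ=0.3270590, Δλ=0.9056025 rad; a=sin²(Δφ/2)+cosφ1·cosφ2·sin²(Δλ/2)=0.1985575012; c=2·atan2(√a, √(1-a))=0.923684073; dist=6371·c=5884.791 ≈ 5884.8 km; running total=44299.7 km
Leg 5 bearing: y=sinΔλ·cosφ2=0.71182996, x=cosφ1·sinφ2-sinφ1·cosφ2·cosΔλ=0.36031623; θ=atan2(y, x)=63.1522° ≈ 63.2°
Leg 6: φ1=0.4400778, φ2=1.0454976, Δφ=0.6054198, Δλ=-0.7769298 rad; a=sin²(Δφ/2)+cosφ1·cosφ2·sin²(Δλ/2)=0.1539572284; c=2·atan2(√a, √(1-a))=0.806421959; dist=6371·c=5137.714 ≈ 5137.7 km; running total=49437.4 km
Leg 6 bearing: y=sinΔλ·cosφ2=-0.35157838, x=cosφ1·sinφ2-sinφ1·cosφ2·cosΔλ=0.63040482; θ=atan2(y, x)=-29.1485° <0 so +360° → 330.8515° ≈ 330.9°
Leg 7: φ1=1.0454976, φ2=0.5941572, Δφ=-0.4513404, Δλ=-2.2523928 rad; a=sin²(Δφ/2)+cosφ1·cosφ2·sin²(Δλ/2)=0.3887319649; c=2·atan2(√a, √(1-a))=1.346381326; dist=6371·c=8577.795 ≈ 8577.8 km; running total=58015.2 km
Leg 7 bearing: y=sinΔλ·cosφ2=-0.64348015, x=cosφ1·sinφ2-sinφ1·cosφ2·cosΔλ=0.73240084; θ=atan2(y, x)=-41.3022° <0 so +360° → 318.6978° ≈ 318.7°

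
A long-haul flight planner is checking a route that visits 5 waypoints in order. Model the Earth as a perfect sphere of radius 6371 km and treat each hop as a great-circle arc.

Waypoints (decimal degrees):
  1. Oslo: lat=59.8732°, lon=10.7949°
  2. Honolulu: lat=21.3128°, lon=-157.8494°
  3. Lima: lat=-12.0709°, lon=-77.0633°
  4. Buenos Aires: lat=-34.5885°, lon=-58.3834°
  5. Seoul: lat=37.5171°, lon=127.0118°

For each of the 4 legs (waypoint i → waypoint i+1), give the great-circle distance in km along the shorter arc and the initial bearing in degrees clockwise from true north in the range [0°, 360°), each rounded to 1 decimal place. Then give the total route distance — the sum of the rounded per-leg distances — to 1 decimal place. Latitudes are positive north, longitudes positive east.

Leg 1: dist=10928.6 km, bearing=349.3°
Leg 2: dist=9562.1 km, bearing=104.6°
Leg 3: dist=3135.0 km, bearing=146.1°
Leg 4: dist=19431.1 km, bearing=305.4°
Total: 43056.8 km

Leg 1: φ1=1.0449845, φ2=0.3719785, Δφ=-0.6730059, Δλ=-2.9433983 rad; a=sin²(Δφ/2)+cosφ1·cosφ2·sin²(Δλ/2)=0.5720368171; c=2·atan2(√a, √(1-a))=1.715373103; dist=6371·c=10928.642 ≈ 10928.6 km; running total=10928.6 km
Leg 1 bearing: y=sinΔλ·cosφ2=-0.18343342, x=cosφ1·sinφ2-sinφ1·cosφ2·cosΔλ=0.97241708; θ=atan2(y, x)=-10.6826° <0 so +360° → 349.3174° ≈ 349.3°
Leg 2: φ1=0.3719785, φ2=-0.2106769, Δφ=-0.5826555, Δλ=1.4099834 rad; a=sin²(Δφ/2)+cosφ1·cosφ2·sin²(Δλ/2)=0.4650677582; c=2·atan2(√a, √(1-a))=1.500874883; dist=6371·c=9562.074 ≈ 9562.1 km; running total=20490.7 km
Leg 2 bearing: y=sinΔλ·cosφ2=0.96527230, x=cosφ1·sinφ2-sinφ1·cosφ2·cosΔλ=-0.25173068; θ=atan2(y, x)=104.6165° ≈ 104.6°
Leg 3: φ1=-0.2106769, φ2=-0.6036832, Δφ=-0.3930063, Δλ=0.3260258 rad; a=sin²(Δφ/2)+cosφ1·cosφ2·sin²(Δλ/2)=0.0593229090; c=2·atan2(√a, √(1-a))=0.492075485; dist=6371·c=3135.013 ≈ 3135.0 km; running total=23625.7 km
Leg 3 bearing: y=sinΔλ·cosφ2=0.26367117, x=cosφ1·sinφ2-sinφ1·cosφ2·cosΔλ=-0.39203612; θ=atan2(y, x)=146.0765° ≈ 146.1°
Leg 4: φ1=-0.6036832, φ2=0.6547969, Δφ=1.2584801, Δλ=3.2357567 rad; a=sin²(Δφ/2)+cosφ1·cosφ2·sin²(Δλ/2)=0.9979005907; c=2·atan2(√a, √(1-a))=3.049921936; dist=6371·c=19431.053 ≈ 19431.1 km; running total=43056.8 km
Leg 4 bearing: y=sinΔλ·cosφ2=-0.07457789, x=cosφ1·sinφ2-sinφ1·cosφ2·cosΔλ=0.05308621; θ=atan2(y, x)=-54.5559° <0 so +360° → 305.4441° ≈ 305.4°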